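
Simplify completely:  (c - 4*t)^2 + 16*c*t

(c + 4*t)^2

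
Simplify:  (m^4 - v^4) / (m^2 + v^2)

m^2 - v^2

m^4 - v^4 factors as -(-m + v)*(m + v)*(m^2 + v^2).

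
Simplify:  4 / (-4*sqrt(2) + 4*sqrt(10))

Multiply numerator and denominator by 4*sqrt(2) + 4*sqrt(10).
Denominator becomes 128; numerator becomes 16*sqrt(2) + 16*sqrt(10).

(sqrt(2) + sqrt(10))/8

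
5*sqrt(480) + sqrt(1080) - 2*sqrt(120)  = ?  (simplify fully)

22*sqrt(30)

5*sqrt(480) = 20*sqrt(30); sqrt(1080) = 6*sqrt(30); 2*sqrt(120) = 4*sqrt(30)
Combine: (20 + 6 - 4)·sqrt(30) = 22*sqrt(30)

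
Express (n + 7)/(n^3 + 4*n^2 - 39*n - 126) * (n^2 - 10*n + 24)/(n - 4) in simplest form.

Factor: n^3 + 4*n^2 - 39*n - 126 = (n + 7)*(n + 3)*(n - 6);  n^2 - 10*n + 24 = (n - 4)*(n - 6)
Cancel the common factors (n + 7), (n - 4), (n - 6).

1/(n + 3)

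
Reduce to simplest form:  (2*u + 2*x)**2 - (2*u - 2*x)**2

16*u*x

Binomially expand both and collect terms in (2*u), (2*x).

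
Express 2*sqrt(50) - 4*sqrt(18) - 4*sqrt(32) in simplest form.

2*sqrt(50) = 10*sqrt(2); 4*sqrt(18) = 12*sqrt(2); 4*sqrt(32) = 16*sqrt(2)
Combine: (10 - 12 - 16)·sqrt(2) = -18*sqrt(2)

-18*sqrt(2)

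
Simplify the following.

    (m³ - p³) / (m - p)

m² + m*p + p²

Factor as (a-b)(a^2+ab+b^2) with a=m, b=p.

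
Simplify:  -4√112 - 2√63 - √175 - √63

4√112 = 16*√7; 2√63 = 6*√7; √175 = 5*√7; √63 = 3*√7
Combine: (-16 - 6 - 5 - 3)·√7 = -30*√7

-30*√7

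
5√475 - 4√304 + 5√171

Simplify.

24*√19

5√475 = 25*√19; 4√304 = 16*√19; 5√171 = 15*√19
Combine: (25 - 16 + 15)·√19 = 24*√19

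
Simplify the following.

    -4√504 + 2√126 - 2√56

-22*√14

4√504 = 24*√14; 2√126 = 6*√14; 2√56 = 4*√14
Combine: (-24 + 6 - 4)·√14 = -22*√14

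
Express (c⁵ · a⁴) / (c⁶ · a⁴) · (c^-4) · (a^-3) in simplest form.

1/(a³*c⁵)

Quotient: (c^-1)
Multiply by (c^-4) · (a^-3): add exponents.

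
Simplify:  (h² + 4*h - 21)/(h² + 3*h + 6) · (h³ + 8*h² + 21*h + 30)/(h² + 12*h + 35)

h - 3

Factor: h² + 4*h - 21 = (h + 7)·(h - 3);  h³ + 8*h² + 21*h + 30 = (h + 5)·(h² + 3*h + 6);  h² + 12*h + 35 = (h + 5)·(h + 7)
Cancel the common factors (h² + 3*h + 6), (h + 5), (h + 7).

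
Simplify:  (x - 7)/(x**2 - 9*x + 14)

Factor: x**2 - 9*x + 14 = (x - 7)*(x - 2)
Cancel the common factor (x - 7).

1/(x - 2)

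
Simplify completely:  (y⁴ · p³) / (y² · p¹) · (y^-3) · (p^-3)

Quotient: y² · p²
Multiply by (y^-3) · (p^-3): add exponents.

1/(p*y)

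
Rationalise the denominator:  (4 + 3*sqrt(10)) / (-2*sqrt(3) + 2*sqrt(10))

Multiply numerator and denominator by 2*sqrt(3) + 2*sqrt(10).
Denominator becomes 28; numerator becomes 8*sqrt(3) + 8*sqrt(10) + 6*sqrt(30) + 60.

(4*sqrt(3) + 4*sqrt(10) + 3*sqrt(30) + 30)/14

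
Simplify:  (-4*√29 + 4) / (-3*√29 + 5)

Multiply numerator and denominator by 5 + 3*√29.
Denominator becomes -236; numerator becomes -328 - 8*√29.

(2*√29 + 82)/59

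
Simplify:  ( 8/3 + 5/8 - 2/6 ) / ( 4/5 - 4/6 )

Numerator: 8/3 + 5/8 - 2/6 = 71/24
Denominator: 4/5 - 4/6 = 2/15
Divide: (71/24) · (15/2) = 355/16

355/16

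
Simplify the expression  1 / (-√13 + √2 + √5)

Group as (√2 + √5) - √13; multiply by (√2 + √5) + √13, then rationalise the remaining surd.

(3*√13 + 5*√5 + 8*√2 + √130)/2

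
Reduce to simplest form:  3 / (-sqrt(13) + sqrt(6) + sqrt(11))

Group as (sqrt(6) + sqrt(11)) - sqrt(13); multiply by (sqrt(6) + sqrt(11)) + sqrt(13), then rationalise the remaining surd.

(-6*sqrt(13) + 12*sqrt(11) + 27*sqrt(6) + 3*sqrt(858))/124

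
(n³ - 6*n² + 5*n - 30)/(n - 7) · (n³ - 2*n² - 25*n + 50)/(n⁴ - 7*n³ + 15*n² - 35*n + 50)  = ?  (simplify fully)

Factor: n³ - 6*n² + 5*n - 30 = (n - 6)·(n² + 5);  n³ - 2*n² - 25*n + 50 = (n + 5)·(n - 5)·(n - 2);  n⁴ - 7*n³ + 15*n² - 35*n + 50 = (n² + 5)·(n - 2)·(n - 5)
Cancel the common factors (n² + 5), (n - 2), (n - 5).

(n² - n - 30)/(n - 7)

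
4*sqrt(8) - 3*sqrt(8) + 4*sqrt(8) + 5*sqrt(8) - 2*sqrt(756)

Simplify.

4*sqrt(8) = 8*sqrt(2); 3*sqrt(8) = 6*sqrt(2); 4*sqrt(8) = 8*sqrt(2); 5*sqrt(8) = 10*sqrt(2); 2*sqrt(756) = 12*sqrt(21)

-12*sqrt(21) + 20*sqrt(2)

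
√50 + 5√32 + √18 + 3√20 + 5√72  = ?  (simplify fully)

6*√5 + 58*√2

√50 = 5*√2; 5√32 = 20*√2; √18 = 3*√2; 3√20 = 6*√5; 5√72 = 30*√2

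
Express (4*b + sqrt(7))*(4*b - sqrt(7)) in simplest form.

16*b^2 - 7

Product of conjugates: (P+Q)(P-Q) = P^2 - Q^2.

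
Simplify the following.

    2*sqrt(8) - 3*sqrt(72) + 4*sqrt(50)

2*sqrt(8) = 4*sqrt(2); 3*sqrt(72) = 18*sqrt(2); 4*sqrt(50) = 20*sqrt(2)
Combine: (4 - 18 + 20)·sqrt(2) = 6*sqrt(2)

6*sqrt(2)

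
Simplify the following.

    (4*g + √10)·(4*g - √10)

16*g² - 10

(4*g)^2 - (√10)^2 = 16*g² - 10.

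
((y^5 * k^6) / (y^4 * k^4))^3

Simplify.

k^6*y^3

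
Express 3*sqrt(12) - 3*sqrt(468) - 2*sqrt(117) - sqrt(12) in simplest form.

3*sqrt(12) = 6*sqrt(3); 3*sqrt(468) = 18*sqrt(13); 2*sqrt(117) = 6*sqrt(13); sqrt(12) = 2*sqrt(3)

-24*sqrt(13) + 4*sqrt(3)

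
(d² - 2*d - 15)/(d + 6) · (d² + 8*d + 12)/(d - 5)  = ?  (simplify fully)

d² + 5*d + 6

Factor: d² - 2*d - 15 = (d + 3)·(d - 5);  d² + 8*d + 12 = (d + 6)·(d + 2)
Cancel the common factors (d - 5), (d + 6).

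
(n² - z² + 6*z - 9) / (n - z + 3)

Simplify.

Factor n^2 - (z - 3)^2 and cancel (n - z + 3).

n + z - 3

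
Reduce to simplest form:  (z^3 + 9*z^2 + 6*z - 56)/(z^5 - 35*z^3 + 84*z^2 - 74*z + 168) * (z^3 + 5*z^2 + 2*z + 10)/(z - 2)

Factor: z^3 + 9*z^2 + 6*z - 56 = (z + 7)*(z + 4)*(z - 2);  z^5 - 35*z^3 + 84*z^2 - 74*z + 168 = (z + 7)*(z - 3)*(z - 4)*(z^2 + 2);  z^3 + 5*z^2 + 2*z + 10 = (z + 5)*(z^2 + 2)
Cancel the common factors (z^2 + 2), (z + 7), (z - 2).

(z^2 + 9*z + 20)/(z^2 - 7*z + 12)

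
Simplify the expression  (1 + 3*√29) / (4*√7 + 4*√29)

(-3*√203 - √7 + √29 + 87)/88

Multiply numerator and denominator by -4*√7 + 4*√29.
Denominator becomes 352; numerator becomes -12*√203 - 4*√7 + 4*√29 + 348.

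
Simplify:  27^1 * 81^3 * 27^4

3^27

27^1 = 3^3; 81^3 = 3^12; 27^4 = 3^12
Combine exponents: 3^27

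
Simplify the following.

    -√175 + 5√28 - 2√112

√175 = 5*√7; 5√28 = 10*√7; 2√112 = 8*√7
Combine: (-5 + 10 - 8)·√7 = -3*√7

-3*√7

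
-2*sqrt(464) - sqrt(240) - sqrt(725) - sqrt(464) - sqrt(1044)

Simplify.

-23*sqrt(29) - 4*sqrt(15)

2*sqrt(464) = 8*sqrt(29); sqrt(240) = 4*sqrt(15); sqrt(725) = 5*sqrt(29); sqrt(464) = 4*sqrt(29); sqrt(1044) = 6*sqrt(29)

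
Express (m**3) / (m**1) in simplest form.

m**2

Quotient: m**2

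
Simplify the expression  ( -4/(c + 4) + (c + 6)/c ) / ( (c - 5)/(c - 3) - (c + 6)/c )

(-c³ - 3*c² - 6*c + 72)/(8*c² + 14*c - 72)

Numerator: -4/(c + 4) + (c + 6)/c = (c² + 6*c + 24)/(c² + 4*c)
Denominator: (c - 5)/(c - 3) - (c + 6)/c = (-8*c + 18)/(c² - 3*c)
Divide: ((c² + 6*c + 24)/(c² + 4*c)) · ((c² - 3*c)/(-8*c + 18)) = (-c³ - 3*c² - 6*c + 72)/(8*c² + 14*c - 72)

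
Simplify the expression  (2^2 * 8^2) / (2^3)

2^5

2^2 = 2^2; 8^2 = 2^6; 2^3 = 2^3
Combine exponents: 2^5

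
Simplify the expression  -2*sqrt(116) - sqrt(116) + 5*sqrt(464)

14*sqrt(29)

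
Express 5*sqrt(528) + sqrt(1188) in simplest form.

5*sqrt(528) = 20*sqrt(33); sqrt(1188) = 6*sqrt(33)
Combine: (20 + 6)·sqrt(33) = 26*sqrt(33)

26*sqrt(33)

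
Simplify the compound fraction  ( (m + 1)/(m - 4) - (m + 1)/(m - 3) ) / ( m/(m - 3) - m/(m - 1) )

Numerator: (m + 1)/(m - 4) - (m + 1)/(m - 3) = (m + 1)/(m^2 - 7*m + 12)
Denominator: m/(m - 3) - m/(m - 1) = 2*m/(m^2 - 4*m + 3)
Divide: ((m + 1)/(m^2 - 7*m + 12)) · ((m^2 - 4*m + 3)/(2*m)) = (m^2 - 1)/(2*m^2 - 8*m)

(m^2 - 1)/(2*m^2 - 8*m)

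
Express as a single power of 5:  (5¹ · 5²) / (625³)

5¹ = 5^1; 5² = 5^2; 625³ = 5^12
Combine exponents: 5^(-9)

5^(-9)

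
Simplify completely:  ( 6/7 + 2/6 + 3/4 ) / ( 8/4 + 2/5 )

Numerator: 6/7 + 2/6 + 3/4 = 163/84
Denominator: 8/4 + 2/5 = 12/5
Divide: (163/84) · (5/12) = 815/1008

815/1008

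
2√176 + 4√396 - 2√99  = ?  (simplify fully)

2√176 = 8*√11; 4√396 = 24*√11; 2√99 = 6*√11
Combine: (8 + 24 - 6)·√11 = 26*√11

26*√11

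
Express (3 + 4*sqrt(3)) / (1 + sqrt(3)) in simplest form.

(-sqrt(3) + 9)/2

Multiply numerator and denominator by -sqrt(3) + 1.
Denominator becomes -2; numerator becomes -9 + sqrt(3).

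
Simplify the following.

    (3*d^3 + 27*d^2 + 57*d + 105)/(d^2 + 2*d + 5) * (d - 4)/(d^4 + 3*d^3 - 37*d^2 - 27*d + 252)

Factor: 3*d^3 + 27*d^2 + 57*d + 105 = 3*(d + 7)*(d^2 + 2*d + 5);  d^4 + 3*d^3 - 37*d^2 - 27*d + 252 = (d + 3)*(d + 7)*(d - 4)*(d - 3)
Cancel the common factors (d^2 + 2*d + 5), (d - 4), (d + 7).

3/(d^2 - 9)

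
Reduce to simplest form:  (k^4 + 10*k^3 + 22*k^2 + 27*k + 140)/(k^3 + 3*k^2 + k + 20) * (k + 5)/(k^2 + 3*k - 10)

Factor: k^4 + 10*k^3 + 22*k^2 + 27*k + 140 = (k + 7)*(k + 4)*(k^2 - k + 5);  k^3 + 3*k^2 + k + 20 = (k + 4)*(k^2 - k + 5);  k^2 + 3*k - 10 = (k - 2)*(k + 5)
Cancel the common factors (k^2 - k + 5), (k + 4), (k + 5).

(k + 7)/(k - 2)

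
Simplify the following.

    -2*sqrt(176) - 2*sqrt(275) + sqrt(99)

2*sqrt(176) = 8*sqrt(11); 2*sqrt(275) = 10*sqrt(11); sqrt(99) = 3*sqrt(11)
Combine: (-8 - 10 + 3)·sqrt(11) = -15*sqrt(11)

-15*sqrt(11)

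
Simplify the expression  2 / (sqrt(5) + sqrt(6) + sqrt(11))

Group as (sqrt(6) + sqrt(11)) + sqrt(5); multiply by (sqrt(6) + sqrt(11)) - sqrt(5), then rationalise the remaining surd.

(-sqrt(330) + 5*sqrt(6) + 6*sqrt(5))/30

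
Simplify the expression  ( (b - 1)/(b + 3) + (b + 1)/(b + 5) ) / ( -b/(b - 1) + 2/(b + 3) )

Numerator: (b - 1)/(b + 3) + (b + 1)/(b + 5) = (2*b^2 + 8*b - 2)/(b^2 + 8*b + 15)
Denominator: -b/(b - 1) + 2/(b + 3) = (-b^2 - b - 2)/(b^2 + 2*b - 3)
Divide: ((2*b^2 + 8*b - 2)/(b^2 + 8*b + 15)) · ((b^2 + 2*b - 3)/(-b^2 - b - 2)) = (-2*b^3 - 6*b^2 + 10*b - 2)/(b^3 + 6*b^2 + 7*b + 10)

(-2*b^3 - 6*b^2 + 10*b - 2)/(b^3 + 6*b^2 + 7*b + 10)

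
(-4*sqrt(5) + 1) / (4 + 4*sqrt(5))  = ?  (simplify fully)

(-21 + 5*sqrt(5))/16

Multiply numerator and denominator by -4*sqrt(5) + 4.
Denominator becomes -64; numerator becomes -20*sqrt(5) + 84.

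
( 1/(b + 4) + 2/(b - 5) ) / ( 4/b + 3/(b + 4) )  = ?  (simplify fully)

(3*b^2 + 3*b)/(7*b^2 - 19*b - 80)

Numerator: 1/(b + 4) + 2/(b - 5) = (3*b + 3)/(b^2 - b - 20)
Denominator: 4/b + 3/(b + 4) = (7*b + 16)/(b^2 + 4*b)
Divide: ((3*b + 3)/(b^2 - b - 20)) · ((b^2 + 4*b)/(7*b + 16)) = (3*b^2 + 3*b)/(7*b^2 - 19*b - 80)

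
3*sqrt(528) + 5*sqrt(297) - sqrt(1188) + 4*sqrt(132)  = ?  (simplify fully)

3*sqrt(528) = 12*sqrt(33); 5*sqrt(297) = 15*sqrt(33); sqrt(1188) = 6*sqrt(33); 4*sqrt(132) = 8*sqrt(33)
Combine: (12 + 15 - 6 + 8)·sqrt(33) = 29*sqrt(33)

29*sqrt(33)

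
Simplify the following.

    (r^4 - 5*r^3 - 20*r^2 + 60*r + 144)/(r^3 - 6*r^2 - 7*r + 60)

(r^2 - 4*r - 12)/(r - 5)

Factor: r^4 - 5*r^3 - 20*r^2 + 60*r + 144 = (r - 6)*(r + 3)*(r - 4)*(r + 2);  r^3 - 6*r^2 - 7*r + 60 = (r - 4)*(r - 5)*(r + 3)
Cancel the common factors (r + 3), (r - 4).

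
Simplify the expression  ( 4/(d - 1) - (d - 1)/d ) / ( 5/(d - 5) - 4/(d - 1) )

Numerator: 4/(d - 1) - (d - 1)/d = (-d^2 + 6*d - 1)/(d^2 - d)
Denominator: 5/(d - 5) - 4/(d - 1) = (d + 15)/(d^2 - 6*d + 5)
Divide: ((-d^2 + 6*d - 1)/(d^2 - d)) · ((d^2 - 6*d + 5)/(d + 15)) = (-d^3 + 11*d^2 - 31*d + 5)/(d^2 + 15*d)

(-d^3 + 11*d^2 - 31*d + 5)/(d^2 + 15*d)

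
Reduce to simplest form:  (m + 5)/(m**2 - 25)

1/(m - 5)

Factor: m**2 - 25 = (m - 5)*(m + 5)
Cancel the common factor (m + 5).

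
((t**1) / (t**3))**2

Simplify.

t**(-4)

Inside the bracket: (t**-2)
Raise to the power 2: (t**-4)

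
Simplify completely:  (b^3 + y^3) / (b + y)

b^2 - b*y + y^2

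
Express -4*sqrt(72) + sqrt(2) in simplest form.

4*sqrt(72) = 24*sqrt(2); sqrt(2) = sqrt(2)
Combine: (-24 + 1)·sqrt(2) = -23*sqrt(2)

-23*sqrt(2)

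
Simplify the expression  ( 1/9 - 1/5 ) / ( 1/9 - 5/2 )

8/215

Numerator: 1/9 - 1/5 = -4/45
Denominator: 1/9 - 5/2 = -43/18
Divide: (-4/45) · (-18/43) = 8/215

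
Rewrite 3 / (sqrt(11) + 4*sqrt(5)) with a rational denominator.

(-sqrt(11) + 4*sqrt(5))/23

Multiply numerator and denominator by -4*sqrt(5) + sqrt(11).
Denominator becomes -69; numerator becomes -12*sqrt(5) + 3*sqrt(11).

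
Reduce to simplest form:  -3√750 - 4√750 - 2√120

3√750 = 15*√30; 4√750 = 20*√30; 2√120 = 4*√30
Combine: (-15 - 20 - 4)·√30 = -39*√30

-39*√30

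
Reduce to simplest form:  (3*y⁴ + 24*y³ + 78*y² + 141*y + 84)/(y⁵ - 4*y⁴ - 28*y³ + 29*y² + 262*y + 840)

Factor: 3*y⁴ + 24*y³ + 78*y² + 141*y + 84 = 3·(y² + 3*y + 7)·(y + 4)·(y + 1);  y⁵ - 4*y⁴ - 28*y³ + 29*y² + 262*y + 840 = (y - 5)·(y² + 3*y + 7)·(y - 6)·(y + 4)
Cancel the common factors (y² + 3*y + 7), (y + 4).

(3*y + 3)/(y² - 11*y + 30)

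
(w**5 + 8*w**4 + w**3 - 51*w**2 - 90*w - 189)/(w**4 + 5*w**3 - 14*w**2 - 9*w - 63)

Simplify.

Factor: w**5 + 8*w**4 + w**3 - 51*w**2 - 90*w - 189 = (w + 3)*(w + 7)*(w**2 + w + 3)*(w - 3);  w**4 + 5*w**3 - 14*w**2 - 9*w - 63 = (w + 7)*(w - 3)*(w**2 + w + 3)
Cancel the common factors (w**2 + w + 3), (w - 3), (w + 7).

w + 3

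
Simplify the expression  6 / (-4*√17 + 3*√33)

Multiply numerator and denominator by 4*√17 + 3*√33.
Denominator becomes 25; numerator becomes 24*√17 + 18*√33.

(24*√17 + 18*√33)/25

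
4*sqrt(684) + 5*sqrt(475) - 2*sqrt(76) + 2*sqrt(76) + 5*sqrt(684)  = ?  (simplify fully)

79*sqrt(19)

4*sqrt(684) = 24*sqrt(19); 5*sqrt(475) = 25*sqrt(19); 2*sqrt(76) = 4*sqrt(19); 2*sqrt(76) = 4*sqrt(19); 5*sqrt(684) = 30*sqrt(19)
Combine: (24 + 25 - 4 + 4 + 30)·sqrt(19) = 79*sqrt(19)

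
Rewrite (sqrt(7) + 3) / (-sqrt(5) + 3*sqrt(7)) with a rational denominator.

(sqrt(35) + 3*sqrt(5) + 21 + 9*sqrt(7))/58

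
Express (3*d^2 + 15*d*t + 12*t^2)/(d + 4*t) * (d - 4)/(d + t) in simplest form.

3*d - 12

Factor: 3*d^2 + 15*d*t + 12*t^2 = 3*(d + t)*(d + 4*t)
Cancel the common factors (d + t), (d + 4*t).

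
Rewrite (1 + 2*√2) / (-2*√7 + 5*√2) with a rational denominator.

(2*√7 + 5*√2 + 4*√14 + 20)/22

Multiply numerator and denominator by 2*√7 + 5*√2.
Denominator becomes 22; numerator becomes 2*√7 + 5*√2 + 4*√14 + 20.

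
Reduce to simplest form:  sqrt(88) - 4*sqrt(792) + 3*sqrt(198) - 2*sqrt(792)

-25*sqrt(22)

sqrt(88) = 2*sqrt(22); 4*sqrt(792) = 24*sqrt(22); 3*sqrt(198) = 9*sqrt(22); 2*sqrt(792) = 12*sqrt(22)
Combine: (2 - 24 + 9 - 12)·sqrt(22) = -25*sqrt(22)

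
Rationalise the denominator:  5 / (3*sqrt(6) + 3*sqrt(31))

(-sqrt(6) + sqrt(31))/15

Multiply numerator and denominator by -3*sqrt(6) + 3*sqrt(31).
Denominator becomes 225; numerator becomes -15*sqrt(6) + 15*sqrt(31).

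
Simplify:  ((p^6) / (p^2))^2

p^8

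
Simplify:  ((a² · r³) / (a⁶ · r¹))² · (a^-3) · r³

r⁷/a^11

Inside the bracket: (a^-4) · r²
Raise to the power 2: (a^-8) · r⁴
Multiply by (a^-3) · r³: add exponents.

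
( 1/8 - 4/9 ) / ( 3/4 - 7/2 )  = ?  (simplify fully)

Numerator: 1/8 - 4/9 = -23/72
Denominator: 3/4 - 7/2 = -11/4
Divide: (-23/72) · (-4/11) = 23/198

23/198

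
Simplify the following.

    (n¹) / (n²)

1/n

Quotient: (n^-1)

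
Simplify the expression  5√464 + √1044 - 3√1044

8*√29

5√464 = 20*√29; √1044 = 6*√29; 3√1044 = 18*√29
Combine: (20 + 6 - 18)·√29 = 8*√29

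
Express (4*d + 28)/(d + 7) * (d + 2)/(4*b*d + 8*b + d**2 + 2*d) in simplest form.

4/(4*b + d)

Factor: 4*d + 28 = 4*(d + 7);  4*b*d + 8*b + d**2 + 2*d = (4*b + d)*(d + 2)
Cancel the common factors (d + 7), (d + 2).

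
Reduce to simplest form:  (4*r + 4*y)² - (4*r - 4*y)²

Binomially expand both and collect terms in (4*r), (4*y).

64*r*y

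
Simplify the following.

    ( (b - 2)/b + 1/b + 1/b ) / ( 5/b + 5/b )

Numerator: (b - 2)/b + 1/b + 1/b = 1
Denominator: 5/b + 5/b = 10/b
Divide: (1) · (b/10) = b/10

b/10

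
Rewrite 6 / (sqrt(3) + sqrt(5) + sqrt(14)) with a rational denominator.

(-sqrt(210) - 3*sqrt(14) + 6*sqrt(5) + 8*sqrt(3))/2

Group as (sqrt(5) + sqrt(14)) + sqrt(3); multiply by (sqrt(5) + sqrt(14)) - sqrt(3), then rationalise the remaining surd.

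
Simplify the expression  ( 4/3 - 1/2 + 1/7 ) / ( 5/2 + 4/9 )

123/371

Numerator: 4/3 - 1/2 + 1/7 = 41/42
Denominator: 5/2 + 4/9 = 53/18
Divide: (41/42) · (18/53) = 123/371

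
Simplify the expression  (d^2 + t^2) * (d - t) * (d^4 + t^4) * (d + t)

(d+t)(d-t) = d^2 - t^2; continue pairing.

d^8 - t^8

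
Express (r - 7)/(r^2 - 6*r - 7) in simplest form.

1/(r + 1)

Factor: r^2 - 6*r - 7 = (r + 1)*(r - 7)
Cancel the common factor (r - 7).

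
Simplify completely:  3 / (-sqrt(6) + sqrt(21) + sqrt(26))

(-123*sqrt(6) + 3*sqrt(26) + 33*sqrt(21) + 36*sqrt(91))/503

Group as (sqrt(21) + sqrt(26)) - sqrt(6); multiply by (sqrt(21) + sqrt(26)) + sqrt(6), then rationalise the remaining surd.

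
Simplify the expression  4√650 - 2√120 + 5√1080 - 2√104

4√650 = 20*√26; 2√120 = 4*√30; 5√1080 = 30*√30; 2√104 = 4*√26

16*√26 + 26*√30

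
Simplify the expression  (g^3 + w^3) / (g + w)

Factor as (a+b)(a^2-ab+b^2) with a=g, b=w.

g^2 - g*w + w^2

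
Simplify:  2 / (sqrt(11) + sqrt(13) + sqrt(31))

(-4*sqrt(4433) - 14*sqrt(31) + 58*sqrt(13) + 66*sqrt(11))/523

Group as (sqrt(11) + sqrt(13)) + sqrt(31); multiply by (sqrt(11) + sqrt(13)) - sqrt(31), then rationalise the remaining surd.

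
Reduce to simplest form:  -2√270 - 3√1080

2√270 = 6*√30; 3√1080 = 18*√30
Combine: (-6 - 18)·√30 = -24*√30

-24*√30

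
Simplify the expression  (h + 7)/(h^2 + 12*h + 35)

1/(h + 5)

Factor: h^2 + 12*h + 35 = (h + 5)*(h + 7)
Cancel the common factor (h + 7).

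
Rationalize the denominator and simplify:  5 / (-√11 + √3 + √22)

Group as (√3 + √22) - √11; multiply by (√3 + √22) + √11, then rationalise the remaining surd.

(-35*√11 - 20*√22 + 75*√3 + 55*√6)/34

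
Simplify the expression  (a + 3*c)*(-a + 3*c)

-a**2 + 9*c**2

(3*c)**2 - (a)**2 = -a**2 + 9*c**2.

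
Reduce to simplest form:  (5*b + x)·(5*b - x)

Difference of squares with P = 5*b, Q = x.

25*b² - x²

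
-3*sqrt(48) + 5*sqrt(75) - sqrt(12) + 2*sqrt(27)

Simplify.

3*sqrt(48) = 12*sqrt(3); 5*sqrt(75) = 25*sqrt(3); sqrt(12) = 2*sqrt(3); 2*sqrt(27) = 6*sqrt(3)
Combine: (-12 + 25 - 2 + 6)·sqrt(3) = 17*sqrt(3)

17*sqrt(3)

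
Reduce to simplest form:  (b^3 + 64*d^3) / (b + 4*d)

Apply the sum-of-cubes factorisation and cancel (b + 4*d).

b^2 - 4*b*d + 16*d^2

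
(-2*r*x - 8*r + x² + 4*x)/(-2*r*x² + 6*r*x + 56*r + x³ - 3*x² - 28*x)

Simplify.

Factor: -2*r*x - 8*r + x² + 4*x = (-2*r + x)·(x + 4);  -2*r*x² + 6*r*x + 56*r + x³ - 3*x² - 28*x = (x + 4)·(x - 7)·(-2*r + x)
Cancel the common factors (x + 4), (-2*r + x).

1/(x - 7)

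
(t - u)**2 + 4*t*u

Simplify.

(t + u)**2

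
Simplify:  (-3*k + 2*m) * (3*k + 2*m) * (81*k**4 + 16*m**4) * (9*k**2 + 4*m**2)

-6561*k**8 + 256*m**8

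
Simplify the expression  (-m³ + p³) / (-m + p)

m² + m*p + p²

p^3 - m^3 = (-m + p)(m² + m*p + p²).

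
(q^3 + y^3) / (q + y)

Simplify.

q^2 - q*y + y^2

Factor as (a+b)(a^2-ab+b^2) with a=y, b=q.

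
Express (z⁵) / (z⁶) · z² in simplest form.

z

Quotient: (z^-1)
Multiply by z²: add exponents.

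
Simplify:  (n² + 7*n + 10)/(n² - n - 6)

Factor: n² + 7*n + 10 = (n + 2)·(n + 5);  n² - n - 6 = (n - 3)·(n + 2)
Cancel the common factor (n + 2).

(n + 5)/(n - 3)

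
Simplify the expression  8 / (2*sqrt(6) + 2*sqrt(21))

(-4*sqrt(6) + 4*sqrt(21))/15

Multiply numerator and denominator by -2*sqrt(21) + 2*sqrt(6).
Denominator becomes -60; numerator becomes -16*sqrt(21) + 16*sqrt(6).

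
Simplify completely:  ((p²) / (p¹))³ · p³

Inside the bracket: p¹
Raise to the power 3: p³
Multiply by p³: add exponents.

p⁶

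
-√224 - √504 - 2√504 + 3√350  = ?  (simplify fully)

√224 = 4*√14; √504 = 6*√14; 2√504 = 12*√14; 3√350 = 15*√14
Combine: (-4 - 6 - 12 + 15)·√14 = -7*√14

-7*√14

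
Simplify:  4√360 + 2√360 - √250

31*√10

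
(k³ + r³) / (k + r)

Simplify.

k² - k*r + r²

Apply the sum-of-cubes factorisation and cancel (k + r).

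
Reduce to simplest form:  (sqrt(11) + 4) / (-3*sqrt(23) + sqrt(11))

(-12*sqrt(23) - 3*sqrt(253) - 4*sqrt(11) - 11)/196

Multiply numerator and denominator by sqrt(11) + 3*sqrt(23).
Denominator becomes -196; numerator becomes 11 + 4*sqrt(11) + 3*sqrt(253) + 12*sqrt(23).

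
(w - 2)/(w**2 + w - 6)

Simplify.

1/(w + 3)

Factor: w**2 + w - 6 = (w + 3)*(w - 2)
Cancel the common factor (w - 2).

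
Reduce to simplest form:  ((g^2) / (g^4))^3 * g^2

g^(-4)

Inside the bracket: (g^-2)
Raise to the power 3: (g^-6)
Multiply by g^2: add exponents.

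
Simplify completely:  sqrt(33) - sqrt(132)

sqrt(33) = sqrt(33); sqrt(132) = 2*sqrt(33)
Combine: (1 - 2)·sqrt(33) = -sqrt(33)

-sqrt(33)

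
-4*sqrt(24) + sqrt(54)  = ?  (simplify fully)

-5*sqrt(6)

4*sqrt(24) = 8*sqrt(6); sqrt(54) = 3*sqrt(6)
Combine: (-8 + 3)·sqrt(6) = -5*sqrt(6)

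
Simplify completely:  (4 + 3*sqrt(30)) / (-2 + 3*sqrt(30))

Multiply numerator and denominator by -3*sqrt(30) - 2.
Denominator becomes -266; numerator becomes -278 - 18*sqrt(30).

(9*sqrt(30) + 139)/133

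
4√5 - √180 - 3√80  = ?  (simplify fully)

-14*√5

4√5 = 4*√5; √180 = 6*√5; 3√80 = 12*√5
Combine: (4 - 6 - 12)·√5 = -14*√5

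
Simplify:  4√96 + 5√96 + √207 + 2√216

3*√23 + 48*√6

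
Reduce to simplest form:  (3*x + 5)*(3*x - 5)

9*x**2 - 25

(3*x)**2 - (5)**2 = 9*x**2 - 25.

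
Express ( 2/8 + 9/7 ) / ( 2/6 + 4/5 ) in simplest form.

645/476

Numerator: 2/8 + 9/7 = 43/28
Denominator: 2/6 + 4/5 = 17/15
Divide: (43/28) · (15/17) = 645/476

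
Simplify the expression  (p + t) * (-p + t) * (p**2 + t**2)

-p**4 + t**4

(t+p)(t-p) = -p**2 + t**2; continue pairing.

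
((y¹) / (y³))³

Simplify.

Inside the bracket: (y^-2)
Raise to the power 3: (y^-6)

y^(-6)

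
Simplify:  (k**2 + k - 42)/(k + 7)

k - 6

Factor: k**2 + k - 42 = (k + 7)*(k - 6)
Cancel the common factor (k + 7).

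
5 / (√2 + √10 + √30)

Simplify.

(-55*√10 - 95*√2 + 50*√6 + 45*√30)/122

Group as (√10 + √30) + √2; multiply by (√10 + √30) - √2, then rationalise the remaining surd.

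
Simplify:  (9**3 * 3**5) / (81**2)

3**3

9**3 = 3**6; 3**5 = 3**5; 81**2 = 3**8
Combine exponents: 3**3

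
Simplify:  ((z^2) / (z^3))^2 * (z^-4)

z^(-6)

Inside the bracket: (z^-1)
Raise to the power 2: (z^-2)
Multiply by (z^-4): add exponents.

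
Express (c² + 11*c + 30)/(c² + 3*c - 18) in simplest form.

Factor: c² + 11*c + 30 = (c + 6)·(c + 5);  c² + 3*c - 18 = (c + 6)·(c - 3)
Cancel the common factor (c + 6).

(c + 5)/(c - 3)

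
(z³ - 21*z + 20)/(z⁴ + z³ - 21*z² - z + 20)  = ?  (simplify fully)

Factor: z³ - 21*z + 20 = (z - 1)·(z + 5)·(z - 4);  z⁴ + z³ - 21*z² - z + 20 = (z - 4)·(z + 5)·(z - 1)·(z + 1)
Cancel the common factors (z + 5), (z - 4), (z - 1).

1/(z + 1)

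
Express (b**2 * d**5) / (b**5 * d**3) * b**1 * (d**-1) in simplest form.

d/b**2

Quotient: (b**-3) * d**2
Multiply by b**1 * (d**-1): add exponents.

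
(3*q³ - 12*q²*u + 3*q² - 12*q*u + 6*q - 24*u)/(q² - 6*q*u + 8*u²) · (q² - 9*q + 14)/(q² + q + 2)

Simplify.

(3*q² - 27*q + 42)/(q - 2*u)

Factor: 3*q³ - 12*q²*u + 3*q² - 12*q*u + 6*q - 24*u = 3·(q - 4*u)·(q² + q + 2);  q² - 6*q*u + 8*u² = (q - 2*u)·(q - 4*u);  q² - 9*q + 14 = (q - 7)·(q - 2)
Cancel the common factors (q² + q + 2), (q - 4*u).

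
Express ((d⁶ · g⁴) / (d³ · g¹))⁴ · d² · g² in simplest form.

d^14*g^14

Inside the bracket: d³ · g³
Raise to the power 4: d^12 · g^12
Multiply by d² · g²: add exponents.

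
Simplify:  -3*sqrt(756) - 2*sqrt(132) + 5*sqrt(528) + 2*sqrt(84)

-14*sqrt(21) + 16*sqrt(33)

3*sqrt(756) = 18*sqrt(21); 2*sqrt(132) = 4*sqrt(33); 5*sqrt(528) = 20*sqrt(33); 2*sqrt(84) = 4*sqrt(21)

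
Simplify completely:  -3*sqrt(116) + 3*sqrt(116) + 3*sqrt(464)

3*sqrt(116) = 6*sqrt(29); 3*sqrt(116) = 6*sqrt(29); 3*sqrt(464) = 12*sqrt(29)
Combine: (-6 + 6 + 12)·sqrt(29) = 12*sqrt(29)

12*sqrt(29)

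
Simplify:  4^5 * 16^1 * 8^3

4^5 = 2^10; 16^1 = 2^4; 8^3 = 2^9
Combine exponents: 2^23

2^23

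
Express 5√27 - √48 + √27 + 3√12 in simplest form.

5√27 = 15*√3; √48 = 4*√3; √27 = 3*√3; 3√12 = 6*√3
Combine: (15 - 4 + 3 + 6)·√3 = 20*√3

20*√3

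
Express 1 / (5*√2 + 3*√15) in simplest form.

(-5*√2 + 3*√15)/85

Multiply numerator and denominator by -5*√2 + 3*√15.
Denominator becomes 85; numerator becomes -5*√2 + 3*√15.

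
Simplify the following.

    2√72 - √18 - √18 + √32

10*√2

2√72 = 12*√2; √18 = 3*√2; √18 = 3*√2; √32 = 4*√2
Combine: (12 - 3 - 3 + 4)·√2 = 10*√2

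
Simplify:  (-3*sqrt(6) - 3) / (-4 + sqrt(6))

(6 + 3*sqrt(6))/2

Multiply numerator and denominator by -4 - sqrt(6).
Denominator becomes 10; numerator becomes 30 + 15*sqrt(6).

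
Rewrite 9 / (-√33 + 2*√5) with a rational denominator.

(-9*√33 - 18*√5)/13

Multiply numerator and denominator by 2*√5 + √33.
Denominator becomes -13; numerator becomes 18*√5 + 9*√33.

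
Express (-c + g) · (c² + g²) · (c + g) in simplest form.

Pair the conjugate factors: (g+c)(g-c) = -c² + g², then repeat with the next factor.

-c⁴ + g⁴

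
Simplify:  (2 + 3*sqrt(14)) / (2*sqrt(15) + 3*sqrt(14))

Multiply numerator and denominator by -2*sqrt(15) + 3*sqrt(14).
Denominator becomes 66; numerator becomes -6*sqrt(210) - 4*sqrt(15) + 6*sqrt(14) + 126.

(-3*sqrt(210) - 2*sqrt(15) + 3*sqrt(14) + 63)/33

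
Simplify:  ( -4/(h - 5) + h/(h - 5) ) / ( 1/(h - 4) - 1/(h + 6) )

Numerator: -4/(h - 5) + h/(h - 5) = (h - 4)/(h - 5)
Denominator: 1/(h - 4) - 1/(h + 6) = 10/(h^2 + 2*h - 24)
Divide: ((h - 4)/(h - 5)) · (h^2/10 + h/5 - 12/5) = (h^3 - 2*h^2 - 32*h + 96)/(10*h - 50)

(h^3 - 2*h^2 - 32*h + 96)/(10*h - 50)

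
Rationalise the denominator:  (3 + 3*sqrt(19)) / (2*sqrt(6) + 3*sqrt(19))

Multiply numerator and denominator by -2*sqrt(6) + 3*sqrt(19).
Denominator becomes 147; numerator becomes -6*sqrt(114) - 6*sqrt(6) + 9*sqrt(19) + 171.

(-2*sqrt(114) - 2*sqrt(6) + 3*sqrt(19) + 57)/49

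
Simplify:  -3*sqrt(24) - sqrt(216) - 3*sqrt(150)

-27*sqrt(6)

3*sqrt(24) = 6*sqrt(6); sqrt(216) = 6*sqrt(6); 3*sqrt(150) = 15*sqrt(6)
Combine: (-6 - 6 - 15)·sqrt(6) = -27*sqrt(6)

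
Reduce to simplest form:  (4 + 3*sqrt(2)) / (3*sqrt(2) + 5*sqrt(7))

(-18 - 12*sqrt(2) + 20*sqrt(7) + 15*sqrt(14))/157

Multiply numerator and denominator by -5*sqrt(7) + 3*sqrt(2).
Denominator becomes -157; numerator becomes -15*sqrt(14) - 20*sqrt(7) + 12*sqrt(2) + 18.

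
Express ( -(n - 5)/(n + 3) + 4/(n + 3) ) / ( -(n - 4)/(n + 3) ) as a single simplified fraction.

Numerator: -(n - 5)/(n + 3) + 4/(n + 3) = (-n + 9)/(n + 3)
Denominator: -(n - 4)/(n + 3) = (-n + 4)/(n + 3)
Divide: ((-n + 9)/(n + 3)) · ((n + 3)/(-n + 4)) = (n - 9)/(n - 4)

(n - 9)/(n - 4)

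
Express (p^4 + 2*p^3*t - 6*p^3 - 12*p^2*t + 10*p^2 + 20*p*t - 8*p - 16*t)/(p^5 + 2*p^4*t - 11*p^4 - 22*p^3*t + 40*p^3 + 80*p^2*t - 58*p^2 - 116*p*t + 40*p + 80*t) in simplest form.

1/(p - 5)

Factor: p^4 + 2*p^3*t - 6*p^3 - 12*p^2*t + 10*p^2 + 20*p*t - 8*p - 16*t = (p - 4)*(p + 2*t)*(p^2 - 2*p + 2);  p^5 + 2*p^4*t - 11*p^4 - 22*p^3*t + 40*p^3 + 80*p^2*t - 58*p^2 - 116*p*t + 40*p + 80*t = (p - 4)*(p + 2*t)*(p^2 - 2*p + 2)*(p - 5)
Cancel the common factors (p^2 - 2*p + 2), (p - 4), (p + 2*t).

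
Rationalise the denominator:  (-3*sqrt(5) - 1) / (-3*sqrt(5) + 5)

Multiply numerator and denominator by 5 + 3*sqrt(5).
Denominator becomes -20; numerator becomes -50 - 18*sqrt(5).

(9*sqrt(5) + 25)/10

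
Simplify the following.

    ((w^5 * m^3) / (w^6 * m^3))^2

w^(-2)

Inside the bracket: (w^-1)
Raise to the power 2: (w^-2)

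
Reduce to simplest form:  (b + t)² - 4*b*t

(b - t)²

After expansion: b² - 2*b*t + t² — a perfect-square trinomial.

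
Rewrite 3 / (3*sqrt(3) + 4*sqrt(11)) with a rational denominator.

(-9*sqrt(3) + 12*sqrt(11))/149

Multiply numerator and denominator by -3*sqrt(3) + 4*sqrt(11).
Denominator becomes 149; numerator becomes -9*sqrt(3) + 12*sqrt(11).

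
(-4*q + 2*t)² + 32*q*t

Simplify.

4*(2*q + t)²

Expand the square and combine the 32*q*t term.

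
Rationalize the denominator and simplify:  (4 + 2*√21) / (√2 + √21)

(-2*√42 - 4*√2 + 4*√21 + 42)/19

Multiply numerator and denominator by -√2 + √21.
Denominator becomes 19; numerator becomes -2*√42 - 4*√2 + 4*√21 + 42.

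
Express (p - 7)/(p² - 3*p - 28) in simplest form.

1/(p + 4)

Factor: p² - 3*p - 28 = (p - 7)·(p + 4)
Cancel the common factor (p - 7).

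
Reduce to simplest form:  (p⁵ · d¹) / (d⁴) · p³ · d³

Quotient: p⁵ · (d^-3)
Multiply by p³ · d³: add exponents.

p⁸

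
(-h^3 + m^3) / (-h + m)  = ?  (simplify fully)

h^2 + h*m + m^2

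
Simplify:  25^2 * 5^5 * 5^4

25^2 = 5^4; 5^5 = 5^5; 5^4 = 5^4
Combine exponents: 5^13

5^13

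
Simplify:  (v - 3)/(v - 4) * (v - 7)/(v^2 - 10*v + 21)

Factor: v^2 - 10*v + 21 = (v - 7)*(v - 3)
Cancel the common factors (v - 7), (v - 3).

1/(v - 4)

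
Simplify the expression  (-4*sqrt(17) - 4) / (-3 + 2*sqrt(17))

Multiply numerator and denominator by -2*sqrt(17) - 3.
Denominator becomes -59; numerator becomes 20*sqrt(17) + 148.

(-148 - 20*sqrt(17))/59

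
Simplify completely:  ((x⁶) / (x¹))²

Inside the bracket: x⁵
Raise to the power 2: x^10

x^10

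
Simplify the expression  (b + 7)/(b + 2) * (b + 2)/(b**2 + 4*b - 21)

1/(b - 3)

Factor: b**2 + 4*b - 21 = (b + 7)*(b - 3)
Cancel the common factors (b + 2), (b + 7).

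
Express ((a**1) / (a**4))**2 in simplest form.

a**(-6)

Inside the bracket: (a**-3)
Raise to the power 2: (a**-6)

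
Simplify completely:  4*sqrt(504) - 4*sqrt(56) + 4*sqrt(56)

24*sqrt(14)

4*sqrt(504) = 24*sqrt(14); 4*sqrt(56) = 8*sqrt(14); 4*sqrt(56) = 8*sqrt(14)
Combine: (24 - 8 + 8)·sqrt(14) = 24*sqrt(14)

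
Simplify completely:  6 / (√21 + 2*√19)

(-6*√21 + 12*√19)/55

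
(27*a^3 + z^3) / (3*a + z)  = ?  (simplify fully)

Apply the sum-of-cubes factorisation and cancel (3*a + z).

9*a^2 - 3*a*z + z^2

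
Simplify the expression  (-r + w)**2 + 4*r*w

(r + w)**2

Expand the square and combine the 4*r*w term.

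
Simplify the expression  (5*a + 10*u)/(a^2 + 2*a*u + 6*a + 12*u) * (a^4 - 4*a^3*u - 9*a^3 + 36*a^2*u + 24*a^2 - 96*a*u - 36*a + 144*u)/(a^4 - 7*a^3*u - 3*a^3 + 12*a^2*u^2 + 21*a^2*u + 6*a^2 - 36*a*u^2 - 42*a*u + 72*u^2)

Factor: 5*a + 10*u = 5*(a + 2*u);  a^2 + 2*a*u + 6*a + 12*u = (a + 2*u)*(a + 6);  a^4 - 4*a^3*u - 9*a^3 + 36*a^2*u + 24*a^2 - 96*a*u - 36*a + 144*u = (a - 4*u)*(a - 6)*(a^2 - 3*a + 6);  a^4 - 7*a^3*u - 3*a^3 + 12*a^2*u^2 + 21*a^2*u + 6*a^2 - 36*a*u^2 - 42*a*u + 72*u^2 = (a - 4*u)*(a^2 - 3*a + 6)*(a - 3*u)
Cancel the common factors (a^2 - 3*a + 6), (a - 4*u), (a + 2*u).

(-5*a + 30)/(-a^2 + 3*a*u - 6*a + 18*u)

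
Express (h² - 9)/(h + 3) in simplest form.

h - 3

Factor: h² - 9 = (h - 3)·(h + 3)
Cancel the common factor (h + 3).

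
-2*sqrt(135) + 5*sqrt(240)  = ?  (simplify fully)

14*sqrt(15)

2*sqrt(135) = 6*sqrt(15); 5*sqrt(240) = 20*sqrt(15)
Combine: (-6 + 20)·sqrt(15) = 14*sqrt(15)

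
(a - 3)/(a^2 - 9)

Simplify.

Factor: a^2 - 9 = (a + 3)*(a - 3)
Cancel the common factor (a - 3).

1/(a + 3)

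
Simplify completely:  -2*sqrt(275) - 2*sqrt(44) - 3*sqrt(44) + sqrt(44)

-18*sqrt(11)

2*sqrt(275) = 10*sqrt(11); 2*sqrt(44) = 4*sqrt(11); 3*sqrt(44) = 6*sqrt(11); sqrt(44) = 2*sqrt(11)
Combine: (-10 - 4 - 6 + 2)·sqrt(11) = -18*sqrt(11)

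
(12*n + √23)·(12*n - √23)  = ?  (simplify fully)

(12*n)^2 - (√23)^2 = 144*n² - 23.

144*n² - 23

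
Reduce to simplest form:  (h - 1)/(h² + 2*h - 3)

1/(h + 3)

Factor: h² + 2*h - 3 = (h + 3)·(h - 1)
Cancel the common factor (h - 1).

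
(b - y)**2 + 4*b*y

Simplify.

(b + y)**2

Expanding gives b**2 + 2*b*y + y**2, a perfect square.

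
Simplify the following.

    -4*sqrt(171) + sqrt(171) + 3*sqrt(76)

-3*sqrt(19)

4*sqrt(171) = 12*sqrt(19); sqrt(171) = 3*sqrt(19); 3*sqrt(76) = 6*sqrt(19)
Combine: (-12 + 3 + 6)·sqrt(19) = -3*sqrt(19)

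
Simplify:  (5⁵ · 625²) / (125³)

5⁵ = 5^5; 625² = 5^8; 125³ = 5^9
Combine exponents: 5^4

5^4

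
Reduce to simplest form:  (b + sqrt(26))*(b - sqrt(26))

b**2 - 26

Product of conjugates: (P+Q)(P-Q) = P**2 - Q**2.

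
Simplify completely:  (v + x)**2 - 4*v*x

(v - x)**2

Expanding gives v**2 - 2*v*x + x**2, a perfect square.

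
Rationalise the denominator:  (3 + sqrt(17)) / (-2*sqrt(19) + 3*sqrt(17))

(6*sqrt(19) + 2*sqrt(323) + 9*sqrt(17) + 51)/77

Multiply numerator and denominator by 2*sqrt(19) + 3*sqrt(17).
Denominator becomes 77; numerator becomes 6*sqrt(19) + 2*sqrt(323) + 9*sqrt(17) + 51.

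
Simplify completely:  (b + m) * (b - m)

(b+m)(b-m) = b^2 - m^2.

b^2 - m^2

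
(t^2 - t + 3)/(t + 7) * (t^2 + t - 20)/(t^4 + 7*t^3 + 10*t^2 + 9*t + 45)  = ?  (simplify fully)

Factor: t^2 + t - 20 = (t - 4)*(t + 5);  t^4 + 7*t^3 + 10*t^2 + 9*t + 45 = (t + 5)*(t^2 - t + 3)*(t + 3)
Cancel the common factors (t^2 - t + 3), (t + 5).

(t - 4)/(t^2 + 10*t + 21)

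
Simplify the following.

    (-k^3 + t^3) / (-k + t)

k^2 + k*t + t^2

t^3 - k^3 = (-k + t)(k^2 + k*t + t^2).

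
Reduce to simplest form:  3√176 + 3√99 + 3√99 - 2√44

26*√11

3√176 = 12*√11; 3√99 = 9*√11; 3√99 = 9*√11; 2√44 = 4*√11
Combine: (12 + 9 + 9 - 4)·√11 = 26*√11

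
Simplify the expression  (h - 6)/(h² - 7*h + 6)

Factor: h² - 7*h + 6 = (h - 1)·(h - 6)
Cancel the common factor (h - 6).

1/(h - 1)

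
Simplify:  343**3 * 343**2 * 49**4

343**3 = 7**9; 343**2 = 7**6; 49**4 = 7**8
Combine exponents: 7**23

7**23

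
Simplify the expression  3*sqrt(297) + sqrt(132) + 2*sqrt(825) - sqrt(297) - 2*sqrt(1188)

6*sqrt(33)

3*sqrt(297) = 9*sqrt(33); sqrt(132) = 2*sqrt(33); 2*sqrt(825) = 10*sqrt(33); sqrt(297) = 3*sqrt(33); 2*sqrt(1188) = 12*sqrt(33)
Combine: (9 + 2 + 10 - 3 - 12)·sqrt(33) = 6*sqrt(33)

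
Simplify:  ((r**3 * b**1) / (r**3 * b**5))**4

b**(-16)

Inside the bracket: (b**-4)
Raise to the power 4: (b**-16)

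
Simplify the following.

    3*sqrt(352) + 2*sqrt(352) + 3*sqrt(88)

26*sqrt(22)

3*sqrt(352) = 12*sqrt(22); 2*sqrt(352) = 8*sqrt(22); 3*sqrt(88) = 6*sqrt(22)
Combine: (12 + 8 + 6)·sqrt(22) = 26*sqrt(22)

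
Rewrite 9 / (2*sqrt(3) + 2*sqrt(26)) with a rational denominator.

(-9*sqrt(3) + 9*sqrt(26))/46

Multiply numerator and denominator by -2*sqrt(26) + 2*sqrt(3).
Denominator becomes -92; numerator becomes -18*sqrt(26) + 18*sqrt(3).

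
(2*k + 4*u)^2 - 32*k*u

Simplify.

4*(k - 2*u)^2

After expansion: 4*k^2 - 16*k*u + 16*u^2 — a perfect-square trinomial.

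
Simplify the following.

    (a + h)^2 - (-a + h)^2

Only the odd-power cross terms survive.

4*a*h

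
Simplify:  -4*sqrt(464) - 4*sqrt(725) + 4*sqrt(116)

-28*sqrt(29)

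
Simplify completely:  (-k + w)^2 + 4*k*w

(k + w)^2

After expansion: k^2 + 2*k*w + w^2 — a perfect-square trinomial.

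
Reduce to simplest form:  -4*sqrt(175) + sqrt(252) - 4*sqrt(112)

-30*sqrt(7)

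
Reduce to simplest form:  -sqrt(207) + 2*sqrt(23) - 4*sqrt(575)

sqrt(207) = 3*sqrt(23); 2*sqrt(23) = 2*sqrt(23); 4*sqrt(575) = 20*sqrt(23)
Combine: (-3 + 2 - 20)·sqrt(23) = -21*sqrt(23)

-21*sqrt(23)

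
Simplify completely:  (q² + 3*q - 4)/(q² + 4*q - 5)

(q + 4)/(q + 5)

Factor: q² + 3*q - 4 = (q + 4)·(q - 1);  q² + 4*q - 5 = (q + 5)·(q - 1)
Cancel the common factor (q - 1).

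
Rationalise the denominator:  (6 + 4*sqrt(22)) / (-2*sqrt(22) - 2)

Multiply numerator and denominator by -2 + 2*sqrt(22).
Denominator becomes -84; numerator becomes 4*sqrt(22) + 164.

(-41 - sqrt(22))/21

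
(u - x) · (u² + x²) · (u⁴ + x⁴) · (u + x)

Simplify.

u⁸ - x⁸

(u+x)(u-x) = u² - x²; continue pairing.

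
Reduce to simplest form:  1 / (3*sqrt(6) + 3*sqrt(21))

(-sqrt(6) + sqrt(21))/45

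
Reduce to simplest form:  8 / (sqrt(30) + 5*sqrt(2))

(-2*sqrt(30) + 10*sqrt(2))/5

Multiply numerator and denominator by -sqrt(30) + 5*sqrt(2).
Denominator becomes 20; numerator becomes -8*sqrt(30) + 40*sqrt(2).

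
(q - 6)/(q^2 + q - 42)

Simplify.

Factor: q^2 + q - 42 = (q + 7)*(q - 6)
Cancel the common factor (q - 6).

1/(q + 7)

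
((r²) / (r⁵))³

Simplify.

r^(-9)

Inside the bracket: (r^-3)
Raise to the power 3: (r^-9)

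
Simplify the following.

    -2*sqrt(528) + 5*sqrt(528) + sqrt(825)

17*sqrt(33)

2*sqrt(528) = 8*sqrt(33); 5*sqrt(528) = 20*sqrt(33); sqrt(825) = 5*sqrt(33)
Combine: (-8 + 20 + 5)·sqrt(33) = 17*sqrt(33)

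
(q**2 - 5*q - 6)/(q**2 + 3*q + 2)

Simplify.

(q - 6)/(q + 2)

Factor: q**2 - 5*q - 6 = (q + 1)*(q - 6);  q**2 + 3*q + 2 = (q + 2)*(q + 1)
Cancel the common factor (q + 1).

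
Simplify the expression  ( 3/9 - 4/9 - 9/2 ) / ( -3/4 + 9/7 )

-1162/135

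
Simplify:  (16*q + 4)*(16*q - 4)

256*q^2 - 16

Product of conjugates: (P+Q)(P-Q) = P^2 - Q^2.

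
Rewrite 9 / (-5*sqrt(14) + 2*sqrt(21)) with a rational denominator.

Multiply numerator and denominator by 2*sqrt(21) + 5*sqrt(14).
Denominator becomes -266; numerator becomes 18*sqrt(21) + 45*sqrt(14).

(-45*sqrt(14) - 18*sqrt(21))/266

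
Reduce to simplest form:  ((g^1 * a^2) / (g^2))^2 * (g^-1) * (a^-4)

g^(-3)

Inside the bracket: (g^-1) * a^2
Raise to the power 2: (g^-2) * a^4
Multiply by (g^-1) * (a^-4): add exponents.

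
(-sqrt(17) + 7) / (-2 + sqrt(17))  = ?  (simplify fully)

(-3 + 5*sqrt(17))/13

Multiply numerator and denominator by -sqrt(17) - 2.
Denominator becomes -13; numerator becomes -5*sqrt(17) + 3.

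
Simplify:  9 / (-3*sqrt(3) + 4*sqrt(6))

Multiply numerator and denominator by 3*sqrt(3) + 4*sqrt(6).
Denominator becomes 69; numerator becomes 27*sqrt(3) + 36*sqrt(6).

(9*sqrt(3) + 12*sqrt(6))/23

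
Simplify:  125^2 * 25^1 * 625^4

125^2 = 5^6; 25^1 = 5^2; 625^4 = 5^16
Combine exponents: 5^24

5^24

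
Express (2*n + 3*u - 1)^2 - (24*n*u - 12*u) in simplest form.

Expand the square and combine the (24*n*u - 12*u) term.

(-2*n + 3*u + 1)^2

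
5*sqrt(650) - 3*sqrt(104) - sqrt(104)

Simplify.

17*sqrt(26)

5*sqrt(650) = 25*sqrt(26); 3*sqrt(104) = 6*sqrt(26); sqrt(104) = 2*sqrt(26)
Combine: (25 - 6 - 2)·sqrt(26) = 17*sqrt(26)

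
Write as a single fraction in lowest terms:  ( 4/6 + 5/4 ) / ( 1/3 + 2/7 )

161/52

Numerator: 4/6 + 5/4 = 23/12
Denominator: 1/3 + 2/7 = 13/21
Divide: (23/12) · (21/13) = 161/52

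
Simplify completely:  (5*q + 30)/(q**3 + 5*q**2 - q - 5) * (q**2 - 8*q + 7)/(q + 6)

Factor: 5*q + 30 = 5*(q + 6);  q**3 + 5*q**2 - q - 5 = (q - 1)*(q + 5)*(q + 1);  q**2 - 8*q + 7 = (q - 7)*(q - 1)
Cancel the common factors (q + 6), (q - 1).

(5*q - 35)/(q**2 + 6*q + 5)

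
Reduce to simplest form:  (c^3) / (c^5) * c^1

1/c

Quotient: (c^-2)
Multiply by c^1: add exponents.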